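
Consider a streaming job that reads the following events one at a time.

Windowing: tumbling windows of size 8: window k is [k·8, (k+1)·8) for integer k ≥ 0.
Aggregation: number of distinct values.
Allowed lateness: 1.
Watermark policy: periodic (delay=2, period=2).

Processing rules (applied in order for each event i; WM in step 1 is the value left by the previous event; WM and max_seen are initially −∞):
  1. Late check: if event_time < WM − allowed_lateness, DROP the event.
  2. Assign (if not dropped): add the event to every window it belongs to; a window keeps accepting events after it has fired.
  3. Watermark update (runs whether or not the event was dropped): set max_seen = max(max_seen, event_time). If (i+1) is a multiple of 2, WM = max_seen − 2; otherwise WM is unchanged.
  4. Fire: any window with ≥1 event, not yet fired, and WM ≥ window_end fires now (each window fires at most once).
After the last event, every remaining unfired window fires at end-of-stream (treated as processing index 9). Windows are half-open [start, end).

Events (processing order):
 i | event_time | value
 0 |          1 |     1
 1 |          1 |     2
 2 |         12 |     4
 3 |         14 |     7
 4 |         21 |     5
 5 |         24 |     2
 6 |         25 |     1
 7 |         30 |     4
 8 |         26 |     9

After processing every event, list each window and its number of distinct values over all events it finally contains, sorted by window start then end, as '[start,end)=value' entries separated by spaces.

[0,8)=2 [8,16)=2 [16,24)=1 [24,32)=3

i=0 t=1 v=1: → [0,8); WM=−∞
i=1 t=1 v=2: → [0,8); WM=-1
i=2 t=12 v=4: → [8,16); WM=-1
i=3 t=14 v=7: → [8,16); WM=12; [0,8) fires=2
i=4 t=21 v=5: → [16,24); WM=12
i=5 t=24 v=2: → [24,32); WM=22; [8,16) fires=2
i=6 t=25 v=1: → [24,32); WM=22
i=7 t=30 v=4: → [24,32); WM=28; [16,24) fires=1
i=8 t=26 v=9: DROP (t<28-1); WM=28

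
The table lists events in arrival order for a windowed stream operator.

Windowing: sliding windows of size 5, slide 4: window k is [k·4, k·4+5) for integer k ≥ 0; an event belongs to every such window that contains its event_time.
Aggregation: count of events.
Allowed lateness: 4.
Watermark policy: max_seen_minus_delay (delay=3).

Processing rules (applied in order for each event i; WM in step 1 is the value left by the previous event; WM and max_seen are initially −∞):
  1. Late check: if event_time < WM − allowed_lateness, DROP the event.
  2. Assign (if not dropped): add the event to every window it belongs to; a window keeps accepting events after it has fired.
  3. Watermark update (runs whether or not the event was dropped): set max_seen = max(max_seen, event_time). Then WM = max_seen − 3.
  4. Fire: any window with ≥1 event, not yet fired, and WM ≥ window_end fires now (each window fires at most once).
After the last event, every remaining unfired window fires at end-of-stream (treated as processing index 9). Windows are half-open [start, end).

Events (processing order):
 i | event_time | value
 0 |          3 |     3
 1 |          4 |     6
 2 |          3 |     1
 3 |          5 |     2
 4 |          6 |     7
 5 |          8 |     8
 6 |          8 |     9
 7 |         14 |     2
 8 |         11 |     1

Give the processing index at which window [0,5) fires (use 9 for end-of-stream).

i=0 t=3 v=3: → [0,5); WM=0
i=1 t=4 v=6: → [4,9),[0,5); WM=1
i=2 t=3 v=1: → [0,5); WM=1
i=3 t=5 v=2: → [4,9); WM=2
i=4 t=6 v=7: → [4,9); WM=3
i=5 t=8 v=8: → [8,13),[4,9); WM=5; [0,5) fires=3
i=6 t=8 v=9: → [8,13),[4,9); WM=5
i=7 t=14 v=2: → [12,17); WM=11; [4,9) fires=5
i=8 t=11 v=1: → [8,13); WM=11

5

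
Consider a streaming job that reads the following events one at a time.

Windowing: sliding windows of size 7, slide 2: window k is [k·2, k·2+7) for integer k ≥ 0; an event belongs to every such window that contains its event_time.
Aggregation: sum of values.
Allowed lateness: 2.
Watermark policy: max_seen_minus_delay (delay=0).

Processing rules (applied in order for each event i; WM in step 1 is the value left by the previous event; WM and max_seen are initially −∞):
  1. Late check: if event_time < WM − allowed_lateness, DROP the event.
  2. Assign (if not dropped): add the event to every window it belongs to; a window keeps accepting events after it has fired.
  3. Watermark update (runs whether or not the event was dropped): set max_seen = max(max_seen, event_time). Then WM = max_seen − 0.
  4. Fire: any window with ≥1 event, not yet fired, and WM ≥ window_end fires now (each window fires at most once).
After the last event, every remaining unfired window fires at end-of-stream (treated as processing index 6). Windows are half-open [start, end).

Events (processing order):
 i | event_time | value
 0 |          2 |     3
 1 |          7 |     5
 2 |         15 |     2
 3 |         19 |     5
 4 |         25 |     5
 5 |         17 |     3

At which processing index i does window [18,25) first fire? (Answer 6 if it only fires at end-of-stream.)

4

i=0 t=2 v=3: → [2,9),[0,7); WM=2
i=1 t=7 v=5: → [6,13),[4,11),[2,9); WM=7; [0,7) fires=3
i=2 t=15 v=2: → [14,21),[12,19),[10,17); WM=15; [2,9) fires=8 [4,11) fires=5 [6,13) fires=5
i=3 t=19 v=5: → [18,25),[16,23),[14,21); WM=19; [10,17) fires=2 [12,19) fires=2
i=4 t=25 v=5: → [24,31),[22,29),[20,27); WM=25; [14,21) fires=7 [16,23) fires=5 [18,25) fires=5
i=5 t=17 v=3: DROP (t<25-2); WM=25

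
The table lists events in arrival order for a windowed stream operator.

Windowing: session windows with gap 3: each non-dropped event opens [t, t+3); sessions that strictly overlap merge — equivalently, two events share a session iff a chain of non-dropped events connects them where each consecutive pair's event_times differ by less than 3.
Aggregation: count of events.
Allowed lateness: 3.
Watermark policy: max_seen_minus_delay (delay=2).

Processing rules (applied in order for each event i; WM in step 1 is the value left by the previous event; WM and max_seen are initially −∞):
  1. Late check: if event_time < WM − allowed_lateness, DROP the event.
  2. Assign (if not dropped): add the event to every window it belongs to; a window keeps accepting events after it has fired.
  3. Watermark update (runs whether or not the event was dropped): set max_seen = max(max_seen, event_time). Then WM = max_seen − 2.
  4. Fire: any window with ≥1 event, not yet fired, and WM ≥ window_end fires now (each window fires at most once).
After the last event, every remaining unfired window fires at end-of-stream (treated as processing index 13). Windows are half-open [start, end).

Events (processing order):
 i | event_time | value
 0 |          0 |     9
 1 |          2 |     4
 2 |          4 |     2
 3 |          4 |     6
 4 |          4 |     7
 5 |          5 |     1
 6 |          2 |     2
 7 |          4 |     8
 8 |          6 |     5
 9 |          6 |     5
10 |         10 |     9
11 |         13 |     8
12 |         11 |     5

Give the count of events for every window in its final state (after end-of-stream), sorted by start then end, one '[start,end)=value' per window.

i=0 t=0 v=9: → [0,3); WM=-2
i=1 t=2 v=4: → [0,5); WM=0
i=2 t=4 v=2: → [0,7); WM=2
i=3 t=4 v=6: → [0,7); WM=2
i=4 t=4 v=7: → [0,7); WM=2
i=5 t=5 v=1: → [0,8); WM=3
i=6 t=2 v=2: → [0,8); WM=3
i=7 t=4 v=8: → [0,8); WM=3
i=8 t=6 v=5: → [0,9); WM=4
i=9 t=6 v=5: → [0,9); WM=4
i=10 t=10 v=9: → [10,13); WM=8
i=11 t=13 v=8: → [13,16); WM=11
i=12 t=11 v=5: → [10,16); WM=11

[0,9)=10 [10,16)=3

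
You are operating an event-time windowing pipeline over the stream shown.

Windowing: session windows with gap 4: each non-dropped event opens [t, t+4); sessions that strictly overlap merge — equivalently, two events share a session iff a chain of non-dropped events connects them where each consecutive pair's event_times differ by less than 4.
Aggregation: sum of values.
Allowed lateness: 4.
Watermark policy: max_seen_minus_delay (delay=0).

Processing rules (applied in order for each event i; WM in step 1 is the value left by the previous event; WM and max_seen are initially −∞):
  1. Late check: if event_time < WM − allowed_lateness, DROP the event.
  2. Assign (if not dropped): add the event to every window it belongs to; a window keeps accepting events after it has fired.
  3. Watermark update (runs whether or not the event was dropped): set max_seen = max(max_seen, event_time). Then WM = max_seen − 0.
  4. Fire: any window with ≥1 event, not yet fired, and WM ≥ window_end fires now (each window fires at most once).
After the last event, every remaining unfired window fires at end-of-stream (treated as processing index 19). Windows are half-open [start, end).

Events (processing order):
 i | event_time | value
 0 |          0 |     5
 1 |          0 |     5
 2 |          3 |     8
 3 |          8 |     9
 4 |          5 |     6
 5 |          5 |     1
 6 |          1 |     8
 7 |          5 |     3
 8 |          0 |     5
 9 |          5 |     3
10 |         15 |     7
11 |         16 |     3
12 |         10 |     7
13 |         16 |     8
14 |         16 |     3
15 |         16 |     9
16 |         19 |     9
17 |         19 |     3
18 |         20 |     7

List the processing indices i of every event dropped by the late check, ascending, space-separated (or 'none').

6 8 12

i=0 t=0 v=5: → [0,4); WM=0
i=1 t=0 v=5: → [0,4); WM=0
i=2 t=3 v=8: → [0,7); WM=3
i=3 t=8 v=9: → [8,12); WM=8
i=4 t=5 v=6: → [0,12); WM=8
i=5 t=5 v=1: → [0,12); WM=8
i=6 t=1 v=8: DROP (t<8-4); WM=8
i=7 t=5 v=3: → [0,12); WM=8
i=8 t=0 v=5: DROP (t<8-4); WM=8
i=9 t=5 v=3: → [0,12); WM=8
i=10 t=15 v=7: → [15,19); WM=15
i=11 t=16 v=3: → [15,20); WM=16
i=12 t=10 v=7: DROP (t<16-4); WM=16
i=13 t=16 v=8: → [15,20); WM=16
i=14 t=16 v=3: → [15,20); WM=16
i=15 t=16 v=9: → [15,20); WM=16
i=16 t=19 v=9: → [15,23); WM=19
i=17 t=19 v=3: → [15,23); WM=19
i=18 t=20 v=7: → [15,24); WM=20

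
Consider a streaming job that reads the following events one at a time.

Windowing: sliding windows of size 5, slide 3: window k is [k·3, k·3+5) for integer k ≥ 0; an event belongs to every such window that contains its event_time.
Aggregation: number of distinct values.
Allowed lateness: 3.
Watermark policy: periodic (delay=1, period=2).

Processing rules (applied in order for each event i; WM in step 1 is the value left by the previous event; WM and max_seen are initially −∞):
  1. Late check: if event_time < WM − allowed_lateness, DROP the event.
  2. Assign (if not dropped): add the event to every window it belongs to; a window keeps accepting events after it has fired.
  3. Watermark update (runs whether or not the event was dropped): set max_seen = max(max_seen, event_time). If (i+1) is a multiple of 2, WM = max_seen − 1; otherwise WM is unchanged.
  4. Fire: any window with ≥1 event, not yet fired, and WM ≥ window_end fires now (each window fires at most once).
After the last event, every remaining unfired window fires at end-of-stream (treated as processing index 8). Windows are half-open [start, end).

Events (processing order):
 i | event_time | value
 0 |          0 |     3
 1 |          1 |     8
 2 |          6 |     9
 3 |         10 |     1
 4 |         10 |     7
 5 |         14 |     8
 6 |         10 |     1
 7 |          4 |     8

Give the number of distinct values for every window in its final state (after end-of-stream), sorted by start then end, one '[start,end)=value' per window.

[0,5)=2 [3,8)=1 [6,11)=3 [9,14)=2 [12,17)=1

i=0 t=0 v=3: → [0,5); WM=−∞
i=1 t=1 v=8: → [0,5); WM=0
i=2 t=6 v=9: → [6,11),[3,8); WM=0
i=3 t=10 v=1: → [9,14),[6,11); WM=9; [0,5) fires=2 [3,8) fires=1
i=4 t=10 v=7: → [9,14),[6,11); WM=9
i=5 t=14 v=8: → [12,17); WM=13; [6,11) fires=3
i=6 t=10 v=1: → [9,14),[6,11); WM=13
i=7 t=4 v=8: DROP (t<13-3); WM=13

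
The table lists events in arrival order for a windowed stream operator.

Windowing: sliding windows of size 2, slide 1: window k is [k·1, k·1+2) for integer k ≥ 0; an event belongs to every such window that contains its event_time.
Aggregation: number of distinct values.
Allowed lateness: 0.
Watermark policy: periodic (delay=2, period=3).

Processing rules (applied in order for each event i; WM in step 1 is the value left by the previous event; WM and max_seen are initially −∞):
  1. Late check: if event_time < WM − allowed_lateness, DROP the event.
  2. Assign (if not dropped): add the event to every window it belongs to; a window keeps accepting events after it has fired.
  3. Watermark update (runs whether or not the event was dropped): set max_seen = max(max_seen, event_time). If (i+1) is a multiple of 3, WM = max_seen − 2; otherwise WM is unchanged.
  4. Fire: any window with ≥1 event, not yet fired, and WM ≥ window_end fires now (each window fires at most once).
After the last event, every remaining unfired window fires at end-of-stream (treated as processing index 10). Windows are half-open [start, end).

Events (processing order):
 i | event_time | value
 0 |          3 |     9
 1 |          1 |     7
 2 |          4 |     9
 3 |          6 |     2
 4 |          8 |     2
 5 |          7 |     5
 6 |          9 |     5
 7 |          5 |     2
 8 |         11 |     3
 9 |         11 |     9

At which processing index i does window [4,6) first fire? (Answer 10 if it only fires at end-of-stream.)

i=0 t=3 v=9: → [3,5),[2,4); WM=−∞
i=1 t=1 v=7: → [1,3),[0,2); WM=−∞
i=2 t=4 v=9: → [4,6),[3,5); WM=2; [0,2) fires=1
i=3 t=6 v=2: → [6,8),[5,7); WM=2
i=4 t=8 v=2: → [8,10),[7,9); WM=2
i=5 t=7 v=5: → [7,9),[6,8); WM=6; [1,3) fires=1 [2,4) fires=1 [3,5) fires=1 [4,6) fires=1
i=6 t=9 v=5: → [9,11),[8,10); WM=6
i=7 t=5 v=2: DROP (t<6-0); WM=6
i=8 t=11 v=3: → [11,13),[10,12); WM=9; [5,7) fires=1 [6,8) fires=2 [7,9) fires=2
i=9 t=11 v=9: → [11,13),[10,12); WM=9

5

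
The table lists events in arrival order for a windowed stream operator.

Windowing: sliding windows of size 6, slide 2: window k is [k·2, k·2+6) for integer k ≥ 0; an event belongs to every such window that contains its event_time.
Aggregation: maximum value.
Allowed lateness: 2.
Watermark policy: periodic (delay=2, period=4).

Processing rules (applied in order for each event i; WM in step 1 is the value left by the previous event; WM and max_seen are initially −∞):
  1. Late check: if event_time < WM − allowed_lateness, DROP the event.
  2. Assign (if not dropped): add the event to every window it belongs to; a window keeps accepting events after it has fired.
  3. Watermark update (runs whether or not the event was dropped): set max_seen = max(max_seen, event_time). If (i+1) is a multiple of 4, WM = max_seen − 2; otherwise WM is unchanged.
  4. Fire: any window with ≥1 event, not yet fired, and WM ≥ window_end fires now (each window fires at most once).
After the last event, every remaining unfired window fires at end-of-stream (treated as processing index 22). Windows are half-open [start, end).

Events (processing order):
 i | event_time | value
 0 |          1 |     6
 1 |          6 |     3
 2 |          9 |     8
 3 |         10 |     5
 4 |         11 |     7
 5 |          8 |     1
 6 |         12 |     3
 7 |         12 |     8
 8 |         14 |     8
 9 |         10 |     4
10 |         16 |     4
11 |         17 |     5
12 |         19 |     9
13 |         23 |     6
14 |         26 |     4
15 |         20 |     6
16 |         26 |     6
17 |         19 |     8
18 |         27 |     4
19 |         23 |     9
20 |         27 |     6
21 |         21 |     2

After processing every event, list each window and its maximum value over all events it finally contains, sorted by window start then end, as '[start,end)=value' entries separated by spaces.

i=0 t=1 v=6: → [0,6); WM=−∞
i=1 t=6 v=3: → [6,12),[4,10),[2,8); WM=−∞
i=2 t=9 v=8: → [8,14),[6,12),[4,10); WM=−∞
i=3 t=10 v=5: → [10,16),[8,14),[6,12); WM=8; [0,6) fires=6 [2,8) fires=3
i=4 t=11 v=7: → [10,16),[8,14),[6,12); WM=8
i=5 t=8 v=1: → [8,14),[6,12),[4,10); WM=8
i=6 t=12 v=3: → [12,18),[10,16),[8,14); WM=8
i=7 t=12 v=8: → [12,18),[10,16),[8,14); WM=10; [4,10) fires=8
i=8 t=14 v=8: → [14,20),[12,18),[10,16); WM=10
i=9 t=10 v=4: → [10,16),[8,14),[6,12); WM=10
i=10 t=16 v=4: → [16,22),[14,20),[12,18); WM=10
i=11 t=17 v=5: → [16,22),[14,20),[12,18); WM=15; [6,12) fires=8 [8,14) fires=8
i=12 t=19 v=9: → [18,24),[16,22),[14,20); WM=15
i=13 t=23 v=6: → [22,28),[20,26),[18,24); WM=15
i=14 t=26 v=4: → [26,32),[24,30),[22,28); WM=15
i=15 t=20 v=6: → [20,26),[18,24),[16,22); WM=24; [10,16) fires=8 [12,18) fires=8 [14,20) fires=9 [16,22) fires=9 [18,24) fires=9
i=16 t=26 v=6: → [26,32),[24,30),[22,28); WM=24
i=17 t=19 v=8: DROP (t<24-2); WM=24
i=18 t=27 v=4: → [26,32),[24,30),[22,28); WM=24
i=19 t=23 v=9: → [22,28),[20,26),[18,24); WM=25
i=20 t=27 v=6: → [26,32),[24,30),[22,28); WM=25
i=21 t=21 v=2: DROP (t<25-2); WM=25

[0,6)=6 [2,8)=3 [4,10)=8 [6,12)=8 [8,14)=8 [10,16)=8 [12,18)=8 [14,20)=9 [16,22)=9 [18,24)=9 [20,26)=9 [22,28)=9 [24,30)=6 [26,32)=6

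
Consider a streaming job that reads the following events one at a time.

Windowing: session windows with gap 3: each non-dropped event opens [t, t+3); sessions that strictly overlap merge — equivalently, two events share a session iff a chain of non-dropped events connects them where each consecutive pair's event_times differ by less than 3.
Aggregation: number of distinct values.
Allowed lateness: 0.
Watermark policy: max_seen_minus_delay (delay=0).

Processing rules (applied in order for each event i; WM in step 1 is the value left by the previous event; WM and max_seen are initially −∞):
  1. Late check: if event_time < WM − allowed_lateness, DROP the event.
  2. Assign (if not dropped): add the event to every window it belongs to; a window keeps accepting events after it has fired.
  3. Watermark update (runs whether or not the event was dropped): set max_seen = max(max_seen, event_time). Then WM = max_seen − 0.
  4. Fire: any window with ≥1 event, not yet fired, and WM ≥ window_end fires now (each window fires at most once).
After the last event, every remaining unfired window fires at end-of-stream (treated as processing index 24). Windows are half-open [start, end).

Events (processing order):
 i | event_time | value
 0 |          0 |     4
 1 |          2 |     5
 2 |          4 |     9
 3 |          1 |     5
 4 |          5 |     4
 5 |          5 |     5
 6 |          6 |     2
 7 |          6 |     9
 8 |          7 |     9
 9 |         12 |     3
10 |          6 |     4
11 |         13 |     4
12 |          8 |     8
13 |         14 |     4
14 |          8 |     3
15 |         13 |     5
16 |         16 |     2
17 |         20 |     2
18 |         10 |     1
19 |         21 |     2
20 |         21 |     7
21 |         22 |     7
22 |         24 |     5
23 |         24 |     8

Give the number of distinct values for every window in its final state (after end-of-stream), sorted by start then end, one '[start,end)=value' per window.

i=0 t=0 v=4: → [0,3); WM=0
i=1 t=2 v=5: → [0,5); WM=2
i=2 t=4 v=9: → [0,7); WM=4
i=3 t=1 v=5: DROP (t<4-0); WM=4
i=4 t=5 v=4: → [0,8); WM=5
i=5 t=5 v=5: → [0,8); WM=5
i=6 t=6 v=2: → [0,9); WM=6
i=7 t=6 v=9: → [0,9); WM=6
i=8 t=7 v=9: → [0,10); WM=7
i=9 t=12 v=3: → [12,15); WM=12
i=10 t=6 v=4: DROP (t<12-0); WM=12
i=11 t=13 v=4: → [12,16); WM=13
i=12 t=8 v=8: DROP (t<13-0); WM=13
i=13 t=14 v=4: → [12,17); WM=14
i=14 t=8 v=3: DROP (t<14-0); WM=14
i=15 t=13 v=5: DROP (t<14-0); WM=14
i=16 t=16 v=2: → [12,19); WM=16
i=17 t=20 v=2: → [20,23); WM=20
i=18 t=10 v=1: DROP (t<20-0); WM=20
i=19 t=21 v=2: → [20,24); WM=21
i=20 t=21 v=7: → [20,24); WM=21
i=21 t=22 v=7: → [20,25); WM=22
i=22 t=24 v=5: → [20,27); WM=24
i=23 t=24 v=8: → [20,27); WM=24

[0,10)=4 [12,19)=3 [20,27)=4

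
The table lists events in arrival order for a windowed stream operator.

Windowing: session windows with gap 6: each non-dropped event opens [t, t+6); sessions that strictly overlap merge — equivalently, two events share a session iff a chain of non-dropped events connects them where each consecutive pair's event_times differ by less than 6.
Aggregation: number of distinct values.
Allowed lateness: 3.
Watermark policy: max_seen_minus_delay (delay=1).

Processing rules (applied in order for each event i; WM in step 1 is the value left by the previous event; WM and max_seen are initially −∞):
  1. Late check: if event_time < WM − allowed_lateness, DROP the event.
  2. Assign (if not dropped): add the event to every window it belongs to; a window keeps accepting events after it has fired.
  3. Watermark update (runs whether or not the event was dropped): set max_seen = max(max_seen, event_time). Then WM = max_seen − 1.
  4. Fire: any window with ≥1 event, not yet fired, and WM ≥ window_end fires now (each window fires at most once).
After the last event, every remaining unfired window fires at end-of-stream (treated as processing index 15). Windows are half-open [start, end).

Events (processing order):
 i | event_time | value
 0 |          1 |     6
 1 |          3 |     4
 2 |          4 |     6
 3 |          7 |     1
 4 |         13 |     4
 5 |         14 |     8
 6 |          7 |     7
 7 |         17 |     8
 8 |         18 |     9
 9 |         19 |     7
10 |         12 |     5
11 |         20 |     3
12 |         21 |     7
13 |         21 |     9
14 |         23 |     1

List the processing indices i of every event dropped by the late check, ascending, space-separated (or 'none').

6 10

i=0 t=1 v=6: → [1,7); WM=0
i=1 t=3 v=4: → [1,9); WM=2
i=2 t=4 v=6: → [1,10); WM=3
i=3 t=7 v=1: → [1,13); WM=6
i=4 t=13 v=4: → [13,19); WM=12
i=5 t=14 v=8: → [13,20); WM=13
i=6 t=7 v=7: DROP (t<13-3); WM=13
i=7 t=17 v=8: → [13,23); WM=16
i=8 t=18 v=9: → [13,24); WM=17
i=9 t=19 v=7: → [13,25); WM=18
i=10 t=12 v=5: DROP (t<18-3); WM=18
i=11 t=20 v=3: → [13,26); WM=19
i=12 t=21 v=7: → [13,27); WM=20
i=13 t=21 v=9: → [13,27); WM=20
i=14 t=23 v=1: → [13,29); WM=22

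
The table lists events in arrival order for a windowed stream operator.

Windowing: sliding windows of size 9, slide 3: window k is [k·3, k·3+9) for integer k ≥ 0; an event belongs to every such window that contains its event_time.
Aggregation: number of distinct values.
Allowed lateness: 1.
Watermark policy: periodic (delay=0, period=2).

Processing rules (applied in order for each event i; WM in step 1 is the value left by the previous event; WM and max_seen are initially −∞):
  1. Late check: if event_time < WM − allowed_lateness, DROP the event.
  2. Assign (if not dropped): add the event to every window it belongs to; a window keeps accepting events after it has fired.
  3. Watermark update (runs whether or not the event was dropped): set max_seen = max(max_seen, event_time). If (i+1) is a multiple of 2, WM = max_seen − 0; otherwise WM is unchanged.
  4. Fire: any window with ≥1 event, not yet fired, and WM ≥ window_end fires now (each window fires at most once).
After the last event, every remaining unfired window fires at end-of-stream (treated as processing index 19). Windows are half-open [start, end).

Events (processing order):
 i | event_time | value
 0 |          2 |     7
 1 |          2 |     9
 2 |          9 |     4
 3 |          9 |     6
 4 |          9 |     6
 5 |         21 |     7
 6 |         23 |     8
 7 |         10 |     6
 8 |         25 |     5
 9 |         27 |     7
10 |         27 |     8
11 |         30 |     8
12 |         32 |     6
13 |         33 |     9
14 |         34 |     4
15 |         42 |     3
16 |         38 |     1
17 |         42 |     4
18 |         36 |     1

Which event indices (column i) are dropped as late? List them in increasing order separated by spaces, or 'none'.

i=0 t=2 v=7: → [0,9); WM=−∞
i=1 t=2 v=9: → [0,9); WM=2
i=2 t=9 v=4: → [9,18),[6,15),[3,12); WM=2
i=3 t=9 v=6: → [9,18),[6,15),[3,12); WM=9; [0,9) fires=2
i=4 t=9 v=6: → [9,18),[6,15),[3,12); WM=9
i=5 t=21 v=7: → [21,30),[18,27),[15,24); WM=21; [3,12) fires=2 [6,15) fires=2 [9,18) fires=2
i=6 t=23 v=8: → [21,30),[18,27),[15,24); WM=21
i=7 t=10 v=6: DROP (t<21-1); WM=23
i=8 t=25 v=5: → [24,33),[21,30),[18,27); WM=23
i=9 t=27 v=7: → [27,36),[24,33),[21,30); WM=27; [15,24) fires=2 [18,27) fires=3
i=10 t=27 v=8: → [27,36),[24,33),[21,30); WM=27
i=11 t=30 v=8: → [30,39),[27,36),[24,33); WM=30; [21,30) fires=3
i=12 t=32 v=6: → [30,39),[27,36),[24,33); WM=30
i=13 t=33 v=9: → [33,42),[30,39),[27,36); WM=33; [24,33) fires=4
i=14 t=34 v=4: → [33,42),[30,39),[27,36); WM=33
i=15 t=42 v=3: → [42,51),[39,48),[36,45); WM=42; [27,36) fires=5 [30,39) fires=4 [33,42) fires=2
i=16 t=38 v=1: DROP (t<42-1); WM=42
i=17 t=42 v=4: → [42,51),[39,48),[36,45); WM=42
i=18 t=36 v=1: DROP (t<42-1); WM=42

7 16 18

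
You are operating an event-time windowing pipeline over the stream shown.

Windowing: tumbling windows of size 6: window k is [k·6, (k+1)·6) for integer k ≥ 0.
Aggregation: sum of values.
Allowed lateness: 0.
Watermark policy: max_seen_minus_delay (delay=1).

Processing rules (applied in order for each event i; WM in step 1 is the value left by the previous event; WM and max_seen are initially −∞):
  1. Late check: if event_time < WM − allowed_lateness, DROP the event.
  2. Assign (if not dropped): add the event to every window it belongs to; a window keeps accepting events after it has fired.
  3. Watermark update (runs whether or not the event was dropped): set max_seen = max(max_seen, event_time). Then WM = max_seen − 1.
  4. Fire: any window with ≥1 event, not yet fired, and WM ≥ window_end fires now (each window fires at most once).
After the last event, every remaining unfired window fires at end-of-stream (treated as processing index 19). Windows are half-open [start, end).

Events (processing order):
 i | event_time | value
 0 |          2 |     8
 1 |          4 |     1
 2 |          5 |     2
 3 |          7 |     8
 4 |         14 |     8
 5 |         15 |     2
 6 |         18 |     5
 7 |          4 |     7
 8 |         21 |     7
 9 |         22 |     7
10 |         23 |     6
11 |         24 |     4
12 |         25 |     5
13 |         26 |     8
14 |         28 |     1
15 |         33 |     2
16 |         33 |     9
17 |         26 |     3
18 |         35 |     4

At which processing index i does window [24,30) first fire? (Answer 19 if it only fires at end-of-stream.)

15

i=0 t=2 v=8: → [0,6); WM=1
i=1 t=4 v=1: → [0,6); WM=3
i=2 t=5 v=2: → [0,6); WM=4
i=3 t=7 v=8: → [6,12); WM=6; [0,6) fires=11
i=4 t=14 v=8: → [12,18); WM=13; [6,12) fires=8
i=5 t=15 v=2: → [12,18); WM=14
i=6 t=18 v=5: → [18,24); WM=17
i=7 t=4 v=7: DROP (t<17-0); WM=17
i=8 t=21 v=7: → [18,24); WM=20; [12,18) fires=10
i=9 t=22 v=7: → [18,24); WM=21
i=10 t=23 v=6: → [18,24); WM=22
i=11 t=24 v=4: → [24,30); WM=23
i=12 t=25 v=5: → [24,30); WM=24; [18,24) fires=25
i=13 t=26 v=8: → [24,30); WM=25
i=14 t=28 v=1: → [24,30); WM=27
i=15 t=33 v=2: → [30,36); WM=32; [24,30) fires=18
i=16 t=33 v=9: → [30,36); WM=32
i=17 t=26 v=3: DROP (t<32-0); WM=32
i=18 t=35 v=4: → [30,36); WM=34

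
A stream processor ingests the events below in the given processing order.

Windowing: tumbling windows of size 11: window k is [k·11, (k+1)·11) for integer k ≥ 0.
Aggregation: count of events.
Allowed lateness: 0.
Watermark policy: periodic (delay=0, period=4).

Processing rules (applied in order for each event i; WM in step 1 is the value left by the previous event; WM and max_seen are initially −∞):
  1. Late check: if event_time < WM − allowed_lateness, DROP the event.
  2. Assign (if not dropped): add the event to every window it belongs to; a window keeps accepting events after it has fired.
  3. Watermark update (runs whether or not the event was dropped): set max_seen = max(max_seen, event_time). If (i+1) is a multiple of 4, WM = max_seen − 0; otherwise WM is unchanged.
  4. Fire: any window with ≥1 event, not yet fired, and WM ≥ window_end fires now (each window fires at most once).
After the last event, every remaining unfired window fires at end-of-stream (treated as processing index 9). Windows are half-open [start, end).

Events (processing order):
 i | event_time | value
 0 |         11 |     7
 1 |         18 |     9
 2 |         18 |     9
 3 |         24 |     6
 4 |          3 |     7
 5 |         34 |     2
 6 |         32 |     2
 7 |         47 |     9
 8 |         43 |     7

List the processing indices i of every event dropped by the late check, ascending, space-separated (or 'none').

i=0 t=11 v=7: → [11,22); WM=−∞
i=1 t=18 v=9: → [11,22); WM=−∞
i=2 t=18 v=9: → [11,22); WM=−∞
i=3 t=24 v=6: → [22,33); WM=24; [11,22) fires=3
i=4 t=3 v=7: DROP (t<24-0); WM=24
i=5 t=34 v=2: → [33,44); WM=24
i=6 t=32 v=2: → [22,33); WM=24
i=7 t=47 v=9: → [44,55); WM=47; [22,33) fires=2 [33,44) fires=1
i=8 t=43 v=7: DROP (t<47-0); WM=47

4 8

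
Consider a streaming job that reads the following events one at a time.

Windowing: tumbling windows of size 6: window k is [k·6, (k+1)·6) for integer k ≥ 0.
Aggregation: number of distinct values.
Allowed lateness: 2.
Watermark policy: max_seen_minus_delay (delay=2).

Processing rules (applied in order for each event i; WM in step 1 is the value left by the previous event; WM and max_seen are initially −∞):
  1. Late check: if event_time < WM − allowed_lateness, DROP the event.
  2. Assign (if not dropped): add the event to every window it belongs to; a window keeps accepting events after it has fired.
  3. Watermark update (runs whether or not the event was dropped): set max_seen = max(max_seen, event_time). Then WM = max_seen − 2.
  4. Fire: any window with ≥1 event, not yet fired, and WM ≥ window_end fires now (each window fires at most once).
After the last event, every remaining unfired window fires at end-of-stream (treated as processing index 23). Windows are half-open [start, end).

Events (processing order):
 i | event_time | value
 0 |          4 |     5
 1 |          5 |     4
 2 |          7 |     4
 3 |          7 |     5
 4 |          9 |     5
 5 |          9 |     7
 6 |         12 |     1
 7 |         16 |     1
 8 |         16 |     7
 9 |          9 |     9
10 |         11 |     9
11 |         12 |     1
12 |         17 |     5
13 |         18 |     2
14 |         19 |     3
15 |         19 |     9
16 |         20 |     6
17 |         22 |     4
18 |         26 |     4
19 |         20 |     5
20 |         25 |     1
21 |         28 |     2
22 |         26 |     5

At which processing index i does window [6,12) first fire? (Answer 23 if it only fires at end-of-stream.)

7

i=0 t=4 v=5: → [0,6); WM=2
i=1 t=5 v=4: → [0,6); WM=3
i=2 t=7 v=4: → [6,12); WM=5
i=3 t=7 v=5: → [6,12); WM=5
i=4 t=9 v=5: → [6,12); WM=7; [0,6) fires=2
i=5 t=9 v=7: → [6,12); WM=7
i=6 t=12 v=1: → [12,18); WM=10
i=7 t=16 v=1: → [12,18); WM=14; [6,12) fires=3
i=8 t=16 v=7: → [12,18); WM=14
i=9 t=9 v=9: DROP (t<14-2); WM=14
i=10 t=11 v=9: DROP (t<14-2); WM=14
i=11 t=12 v=1: → [12,18); WM=14
i=12 t=17 v=5: → [12,18); WM=15
i=13 t=18 v=2: → [18,24); WM=16
i=14 t=19 v=3: → [18,24); WM=17
i=15 t=19 v=9: → [18,24); WM=17
i=16 t=20 v=6: → [18,24); WM=18; [12,18) fires=3
i=17 t=22 v=4: → [18,24); WM=20
i=18 t=26 v=4: → [24,30); WM=24; [18,24) fires=5
i=19 t=20 v=5: DROP (t<24-2); WM=24
i=20 t=25 v=1: → [24,30); WM=24
i=21 t=28 v=2: → [24,30); WM=26
i=22 t=26 v=5: → [24,30); WM=26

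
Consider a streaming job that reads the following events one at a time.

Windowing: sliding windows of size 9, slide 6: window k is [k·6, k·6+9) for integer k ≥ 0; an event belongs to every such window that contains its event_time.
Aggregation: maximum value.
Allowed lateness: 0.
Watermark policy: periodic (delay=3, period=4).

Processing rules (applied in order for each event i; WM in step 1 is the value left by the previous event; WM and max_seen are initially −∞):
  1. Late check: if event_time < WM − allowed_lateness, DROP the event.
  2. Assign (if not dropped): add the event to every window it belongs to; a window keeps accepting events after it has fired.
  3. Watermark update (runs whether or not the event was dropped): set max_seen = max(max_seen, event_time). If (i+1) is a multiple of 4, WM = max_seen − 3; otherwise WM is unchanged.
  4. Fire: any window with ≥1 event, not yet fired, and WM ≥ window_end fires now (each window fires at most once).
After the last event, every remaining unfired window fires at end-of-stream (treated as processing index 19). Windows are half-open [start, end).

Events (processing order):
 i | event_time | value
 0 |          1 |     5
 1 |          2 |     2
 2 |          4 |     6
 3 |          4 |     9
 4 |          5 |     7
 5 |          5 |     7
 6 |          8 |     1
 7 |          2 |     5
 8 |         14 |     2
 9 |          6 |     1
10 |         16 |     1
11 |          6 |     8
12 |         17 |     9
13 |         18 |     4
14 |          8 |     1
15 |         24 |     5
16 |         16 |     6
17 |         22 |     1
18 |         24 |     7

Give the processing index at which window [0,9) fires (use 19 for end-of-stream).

11

i=0 t=1 v=5: → [0,9); WM=−∞
i=1 t=2 v=2: → [0,9); WM=−∞
i=2 t=4 v=6: → [0,9); WM=−∞
i=3 t=4 v=9: → [0,9); WM=1
i=4 t=5 v=7: → [0,9); WM=1
i=5 t=5 v=7: → [0,9); WM=1
i=6 t=8 v=1: → [6,15),[0,9); WM=1
i=7 t=2 v=5: → [0,9); WM=5
i=8 t=14 v=2: → [12,21),[6,15); WM=5
i=9 t=6 v=1: → [6,15),[0,9); WM=5
i=10 t=16 v=1: → [12,21); WM=5
i=11 t=6 v=8: → [6,15),[0,9); WM=13; [0,9) fires=9
i=12 t=17 v=9: → [12,21); WM=13
i=13 t=18 v=4: → [18,27),[12,21); WM=13
i=14 t=8 v=1: DROP (t<13-0); WM=13
i=15 t=24 v=5: → [24,33),[18,27); WM=21; [6,15) fires=8 [12,21) fires=9
i=16 t=16 v=6: DROP (t<21-0); WM=21
i=17 t=22 v=1: → [18,27); WM=21
i=18 t=24 v=7: → [24,33),[18,27); WM=21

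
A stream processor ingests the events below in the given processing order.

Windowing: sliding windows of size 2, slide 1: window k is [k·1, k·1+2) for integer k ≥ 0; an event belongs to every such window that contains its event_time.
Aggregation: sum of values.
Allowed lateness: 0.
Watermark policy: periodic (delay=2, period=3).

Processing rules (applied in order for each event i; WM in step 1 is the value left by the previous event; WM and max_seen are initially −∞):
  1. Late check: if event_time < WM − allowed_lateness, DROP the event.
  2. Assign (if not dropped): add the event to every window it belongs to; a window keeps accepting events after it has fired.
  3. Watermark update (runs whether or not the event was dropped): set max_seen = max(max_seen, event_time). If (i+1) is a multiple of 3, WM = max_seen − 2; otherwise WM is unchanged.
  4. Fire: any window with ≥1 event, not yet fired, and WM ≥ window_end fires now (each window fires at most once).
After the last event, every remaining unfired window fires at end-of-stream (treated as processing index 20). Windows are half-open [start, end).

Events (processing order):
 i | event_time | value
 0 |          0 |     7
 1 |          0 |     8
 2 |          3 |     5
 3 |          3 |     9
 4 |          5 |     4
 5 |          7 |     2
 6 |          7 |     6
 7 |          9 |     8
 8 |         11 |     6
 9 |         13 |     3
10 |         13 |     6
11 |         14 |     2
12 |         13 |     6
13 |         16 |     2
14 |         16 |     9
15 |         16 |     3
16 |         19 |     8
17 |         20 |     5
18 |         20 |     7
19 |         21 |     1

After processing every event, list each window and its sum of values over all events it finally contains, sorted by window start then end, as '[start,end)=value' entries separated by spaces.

i=0 t=0 v=7: → [0,2); WM=−∞
i=1 t=0 v=8: → [0,2); WM=−∞
i=2 t=3 v=5: → [3,5),[2,4); WM=1
i=3 t=3 v=9: → [3,5),[2,4); WM=1
i=4 t=5 v=4: → [5,7),[4,6); WM=1
i=5 t=7 v=2: → [7,9),[6,8); WM=5; [0,2) fires=15 [2,4) fires=14 [3,5) fires=14
i=6 t=7 v=6: → [7,9),[6,8); WM=5
i=7 t=9 v=8: → [9,11),[8,10); WM=5
i=8 t=11 v=6: → [11,13),[10,12); WM=9; [4,6) fires=4 [5,7) fires=4 [6,8) fires=8 [7,9) fires=8
i=9 t=13 v=3: → [13,15),[12,14); WM=9
i=10 t=13 v=6: → [13,15),[12,14); WM=9
i=11 t=14 v=2: → [14,16),[13,15); WM=12; [8,10) fires=8 [9,11) fires=8 [10,12) fires=6
i=12 t=13 v=6: → [13,15),[12,14); WM=12
i=13 t=16 v=2: → [16,18),[15,17); WM=12
i=14 t=16 v=9: → [16,18),[15,17); WM=14; [11,13) fires=6 [12,14) fires=15
i=15 t=16 v=3: → [16,18),[15,17); WM=14
i=16 t=19 v=8: → [19,21),[18,20); WM=14
i=17 t=20 v=5: → [20,22),[19,21); WM=18; [13,15) fires=17 [14,16) fires=2 [15,17) fires=14 [16,18) fires=14
i=18 t=20 v=7: → [20,22),[19,21); WM=18
i=19 t=21 v=1: → [21,23),[20,22); WM=18

[0,2)=15 [2,4)=14 [3,5)=14 [4,6)=4 [5,7)=4 [6,8)=8 [7,9)=8 [8,10)=8 [9,11)=8 [10,12)=6 [11,13)=6 [12,14)=15 [13,15)=17 [14,16)=2 [15,17)=14 [16,18)=14 [18,20)=8 [19,21)=20 [20,22)=13 [21,23)=1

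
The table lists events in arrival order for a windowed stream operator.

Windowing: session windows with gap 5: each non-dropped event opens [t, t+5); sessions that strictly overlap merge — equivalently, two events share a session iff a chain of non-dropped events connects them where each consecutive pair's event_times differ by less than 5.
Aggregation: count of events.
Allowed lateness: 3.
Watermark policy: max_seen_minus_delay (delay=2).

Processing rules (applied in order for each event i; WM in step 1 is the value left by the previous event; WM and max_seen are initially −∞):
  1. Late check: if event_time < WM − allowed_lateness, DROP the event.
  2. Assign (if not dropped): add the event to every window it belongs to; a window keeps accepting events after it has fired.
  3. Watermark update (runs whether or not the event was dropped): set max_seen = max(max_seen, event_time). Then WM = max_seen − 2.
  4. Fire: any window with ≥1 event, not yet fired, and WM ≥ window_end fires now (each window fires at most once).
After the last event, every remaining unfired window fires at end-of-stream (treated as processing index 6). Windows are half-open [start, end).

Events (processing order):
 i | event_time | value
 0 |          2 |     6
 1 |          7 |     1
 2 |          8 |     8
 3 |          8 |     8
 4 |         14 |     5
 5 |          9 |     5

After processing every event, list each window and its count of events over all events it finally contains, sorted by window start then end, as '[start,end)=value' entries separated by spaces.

[2,7)=1 [7,14)=4 [14,19)=1

i=0 t=2 v=6: → [2,7); WM=0
i=1 t=7 v=1: → [7,12); WM=5
i=2 t=8 v=8: → [7,13); WM=6
i=3 t=8 v=8: → [7,13); WM=6
i=4 t=14 v=5: → [14,19); WM=12
i=5 t=9 v=5: → [7,14); WM=12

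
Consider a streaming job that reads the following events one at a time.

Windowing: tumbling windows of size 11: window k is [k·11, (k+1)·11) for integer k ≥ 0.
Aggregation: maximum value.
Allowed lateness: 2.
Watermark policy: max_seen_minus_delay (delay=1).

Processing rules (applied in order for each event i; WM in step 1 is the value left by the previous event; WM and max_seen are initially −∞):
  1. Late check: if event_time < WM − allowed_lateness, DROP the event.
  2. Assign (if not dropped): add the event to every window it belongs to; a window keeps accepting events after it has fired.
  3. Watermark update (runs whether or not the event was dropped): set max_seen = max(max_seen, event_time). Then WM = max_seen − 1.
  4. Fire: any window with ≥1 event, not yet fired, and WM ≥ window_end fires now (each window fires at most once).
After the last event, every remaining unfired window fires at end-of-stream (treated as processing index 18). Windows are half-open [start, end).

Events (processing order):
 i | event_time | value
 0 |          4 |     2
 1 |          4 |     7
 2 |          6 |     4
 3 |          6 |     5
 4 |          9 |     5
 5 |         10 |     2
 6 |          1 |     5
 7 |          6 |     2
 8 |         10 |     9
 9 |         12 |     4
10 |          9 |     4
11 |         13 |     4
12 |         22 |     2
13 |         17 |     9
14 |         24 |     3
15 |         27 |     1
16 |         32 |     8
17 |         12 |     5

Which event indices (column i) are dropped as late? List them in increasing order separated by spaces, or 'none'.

6 7 13 17

i=0 t=4 v=2: → [0,11); WM=3
i=1 t=4 v=7: → [0,11); WM=3
i=2 t=6 v=4: → [0,11); WM=5
i=3 t=6 v=5: → [0,11); WM=5
i=4 t=9 v=5: → [0,11); WM=8
i=5 t=10 v=2: → [0,11); WM=9
i=6 t=1 v=5: DROP (t<9-2); WM=9
i=7 t=6 v=2: DROP (t<9-2); WM=9
i=8 t=10 v=9: → [0,11); WM=9
i=9 t=12 v=4: → [11,22); WM=11; [0,11) fires=9
i=10 t=9 v=4: → [0,11); WM=11
i=11 t=13 v=4: → [11,22); WM=12
i=12 t=22 v=2: → [22,33); WM=21
i=13 t=17 v=9: DROP (t<21-2); WM=21
i=14 t=24 v=3: → [22,33); WM=23; [11,22) fires=4
i=15 t=27 v=1: → [22,33); WM=26
i=16 t=32 v=8: → [22,33); WM=31
i=17 t=12 v=5: DROP (t<31-2); WM=31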